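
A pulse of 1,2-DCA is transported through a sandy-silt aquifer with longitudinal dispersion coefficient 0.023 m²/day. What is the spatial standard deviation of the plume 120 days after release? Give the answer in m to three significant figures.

Dispersive spreading gives a Gaussian with σ² = 2Dt; advection only shifts the center.
σ = √(2 × 0.023 × 120) = 2.35 m.

2.35 m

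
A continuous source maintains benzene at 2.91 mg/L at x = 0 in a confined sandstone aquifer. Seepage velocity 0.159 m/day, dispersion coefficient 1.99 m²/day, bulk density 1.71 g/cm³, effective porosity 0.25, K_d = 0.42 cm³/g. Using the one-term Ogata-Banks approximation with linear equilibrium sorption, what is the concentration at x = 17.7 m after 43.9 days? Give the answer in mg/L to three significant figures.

0.0261 mg/L

Retardation factor R = 1 + ρ_b·K_d/n = 1 + 1.71 × 0.42/0.25 = 3.873.
Sorption retards both mechanisms: v_R = v/R = 0.04105 m/day, D_R = D/R = 0.5138 m²/day.
v_R·t = 0.04105 × 43.9 = 1.802095 m; 2√(D_R t) = 9.499 m; argument = (17.7 − 1.802095)/9.499 = 1.674.
C = C₀ × ½·erfc(1.674) = 2.91 × 0.008957 = 0.0261 mg/L.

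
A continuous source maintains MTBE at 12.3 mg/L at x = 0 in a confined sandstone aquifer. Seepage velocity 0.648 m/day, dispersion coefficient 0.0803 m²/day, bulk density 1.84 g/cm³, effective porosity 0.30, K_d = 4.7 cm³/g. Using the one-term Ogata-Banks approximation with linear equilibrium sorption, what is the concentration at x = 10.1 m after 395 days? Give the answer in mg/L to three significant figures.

Retardation factor R = 1 + ρ_b·K_d/n = 1 + 1.84 × 4.7/0.30 = 29.83.
Sorption retards both mechanisms: v_R = v/R = 0.02172 m/day, D_R = D/R = 0.002692 m²/day.
v_R·t = 0.02172 × 395 = 8.5794 m; 2√(D_R t) = 2.062 m; argument = (10.1 − 8.5794)/2.062 = 0.7374.
C = C₀ × ½·erfc(0.7374) = 12.3 × 0.1485 = 1.83 mg/L.

1.83 mg/L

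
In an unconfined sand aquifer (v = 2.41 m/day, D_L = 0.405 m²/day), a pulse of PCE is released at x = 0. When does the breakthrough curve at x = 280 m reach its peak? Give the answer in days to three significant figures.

116 days

For the 1D instantaneous-source solution, setting ∂C/∂t = 0 at fixed x gives v²t² + 2Dt − x² = 0, so t = (√(D² + v²x²) − D)/v².
√(D² + v²x²) = √(0.405² + 2.41² × 280²) = 674.8; v² = 5.8081.
t = (674.8 − 0.405)/5.8081 = 116 days (vs. the pure-advection estimate x/v = 116 d).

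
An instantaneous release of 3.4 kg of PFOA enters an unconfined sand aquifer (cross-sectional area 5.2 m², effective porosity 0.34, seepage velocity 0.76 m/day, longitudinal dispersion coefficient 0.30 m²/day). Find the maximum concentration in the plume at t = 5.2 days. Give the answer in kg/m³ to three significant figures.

0.434 kg/m³

The peak of an instantaneous 1D plume sits at x = vt; there the Gaussian factor is 1 and C_max = M/(n_e·A·√(4πDt)), where n_e·A is the pore area the mass is dissolved in.
√(4πDt) = √(4π × 0.30 × 5.2) = 4.428 m, so C_max = 3.4/(0.34 × 5.2 × 4.428) = 0.434 kg/m³.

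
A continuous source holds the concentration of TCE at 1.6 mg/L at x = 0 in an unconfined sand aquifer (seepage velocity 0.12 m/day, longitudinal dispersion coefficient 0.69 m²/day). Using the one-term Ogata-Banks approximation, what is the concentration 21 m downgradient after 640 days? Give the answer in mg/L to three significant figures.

For a continuous step input, C/C₀ ≈ ½·erfc((x−vt)/(2√(Dt))).
vt = 0.12 × 640 = 76.8 m and 2√(Dt) = 2√(0.69 × 640) = 42.03 m.
Argument (x−vt)/(2√(Dt)) = (21 − 76.8)/42.03 = -1.328; ½·erfc(-1.328) = 0.9698.
C = 1.6 × 0.9698 = 1.55 mg/L.

1.55 mg/L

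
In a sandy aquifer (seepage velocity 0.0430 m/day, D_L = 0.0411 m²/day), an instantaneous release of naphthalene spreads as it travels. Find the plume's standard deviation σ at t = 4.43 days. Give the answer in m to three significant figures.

Dispersive spreading gives a Gaussian with σ² = 2Dt; advection only shifts the center.
σ = √(2 × 0.0411 × 4.43) = 0.603 m.

0.603 m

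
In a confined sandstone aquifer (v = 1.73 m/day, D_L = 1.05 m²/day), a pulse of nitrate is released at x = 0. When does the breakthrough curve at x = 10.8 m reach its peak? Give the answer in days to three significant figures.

For the 1D instantaneous-source solution, setting ∂C/∂t = 0 at fixed x gives v²t² + 2Dt − x² = 0, so t = (√(D² + v²x²) − D)/v².
√(D² + v²x²) = √(1.05² + 1.73² × 10.8²) = 18.71; v² = 2.9929.
t = (18.71 − 1.05)/2.9929 = 5.90 days (vs. the pure-advection estimate x/v = 6.24 d).

5.90 days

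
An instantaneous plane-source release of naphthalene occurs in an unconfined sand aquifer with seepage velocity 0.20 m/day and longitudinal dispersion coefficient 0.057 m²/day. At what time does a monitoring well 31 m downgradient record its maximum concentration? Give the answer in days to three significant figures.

154 days

For the 1D instantaneous-source solution, setting ∂C/∂t = 0 at fixed x gives v²t² + 2Dt − x² = 0, so t = (√(D² + v²x²) − D)/v².
√(D² + v²x²) = √(0.057² + 0.20² × 31²) = 6.200; v² = 0.04.
t = (6.200 − 0.057)/0.04 = 154 days (vs. the pure-advection estimate x/v = 155 d).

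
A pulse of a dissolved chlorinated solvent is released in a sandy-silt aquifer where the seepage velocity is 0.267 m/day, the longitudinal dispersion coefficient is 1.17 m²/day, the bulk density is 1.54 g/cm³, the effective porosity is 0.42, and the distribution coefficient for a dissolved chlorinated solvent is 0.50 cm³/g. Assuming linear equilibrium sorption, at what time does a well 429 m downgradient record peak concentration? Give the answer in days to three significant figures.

Retardation factor R = 1 + ρ_b·K_d/n = 1 + 1.54 × 0.50/0.42 = 2.833.
Sorption retards both mechanisms: v_R = v/R = 0.09425 m/day, D_R = D/R = 0.4130 m²/day.
Peak time from v_R²t² + 2D_R t − x² = 0: t = (√(D_R² + v_R²x²) − D_R)/v_R².
√(D_R² + v_R²x²) = √(0.4130² + 0.09425² × 429²) = 40.44; v_R² = 0.008883.
t = (40.44 − 0.4130)/0.008883 = 4510 days.

4510 days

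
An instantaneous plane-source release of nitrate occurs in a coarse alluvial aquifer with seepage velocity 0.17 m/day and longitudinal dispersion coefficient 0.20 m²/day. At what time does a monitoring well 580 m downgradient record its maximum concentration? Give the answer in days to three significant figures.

3400 days

For the 1D instantaneous-source solution, setting ∂C/∂t = 0 at fixed x gives v²t² + 2Dt − x² = 0, so t = (√(D² + v²x²) − D)/v².
√(D² + v²x²) = √(0.20² + 0.17² × 580²) = 98.60; v² = 0.0289.
t = (98.60 − 0.20)/0.0289 = 3400 days (vs. the pure-advection estimate x/v = 3410 d).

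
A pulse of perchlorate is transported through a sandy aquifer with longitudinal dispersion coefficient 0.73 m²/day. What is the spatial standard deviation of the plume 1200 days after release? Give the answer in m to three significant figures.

41.9 m

Dispersive spreading gives a Gaussian with σ² = 2Dt; advection only shifts the center.
σ = √(2 × 0.73 × 1200) = 41.9 m.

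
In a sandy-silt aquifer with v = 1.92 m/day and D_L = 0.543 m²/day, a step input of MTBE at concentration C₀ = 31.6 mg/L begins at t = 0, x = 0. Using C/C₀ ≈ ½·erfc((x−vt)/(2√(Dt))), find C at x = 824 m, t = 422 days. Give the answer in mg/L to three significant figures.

For a continuous step input, C/C₀ ≈ ½·erfc((x−vt)/(2√(Dt))).
vt = 1.92 × 422 = 810.24 m and 2√(Dt) = 2√(0.543 × 422) = 30.28 m.
Argument (x−vt)/(2√(Dt)) = (824 − 810.24)/30.28 = 0.4544; ½·erfc(0.4544) = 0.2602.
C = 31.6 × 0.2602 = 8.22 mg/L.

8.22 mg/L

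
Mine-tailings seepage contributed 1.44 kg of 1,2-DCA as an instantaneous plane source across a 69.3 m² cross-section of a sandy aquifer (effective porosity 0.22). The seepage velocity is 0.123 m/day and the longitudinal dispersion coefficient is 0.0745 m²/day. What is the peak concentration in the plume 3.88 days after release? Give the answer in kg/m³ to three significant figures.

0.0496 kg/m³

The peak of an instantaneous 1D plume sits at x = vt; there the Gaussian factor is 1 and C_max = M/(n_e·A·√(4πDt)), where n_e·A is the pore area the mass is dissolved in.
√(4πDt) = √(4π × 0.0745 × 3.88) = 1.906 m, so C_max = 1.44/(0.22 × 69.3 × 1.906) = 0.0496 kg/m³.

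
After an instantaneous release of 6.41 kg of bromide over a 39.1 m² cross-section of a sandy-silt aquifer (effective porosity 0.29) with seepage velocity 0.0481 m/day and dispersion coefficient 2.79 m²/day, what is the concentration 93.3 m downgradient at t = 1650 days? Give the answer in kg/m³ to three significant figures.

0.00233 kg/m³

For an instantaneous plane source, C(x,t) = M/(n_e·A·√(4πDt)) · exp(−(x−vt)²/(4Dt)), with n_e·A the pore (flow) area.
Plume center vt = 0.0481 × 1650 = 79.365 m, so the well at 93.3 m is 13.935 m downgradient of the peak.
√(4πDt) = 240.5 m, giving peak height M/(n_e·A·√(4πDt)) = 6.41/(0.29 × 39.1 × 240.5) = 0.002351 kg/m³.
(x−vt)²/(4Dt) = (13.935)²/(4 × 2.79 × 1650) = 0.01055; exp(−0.01055) = 0.9895.
C = 0.002351 × 0.9895 = 0.00233 kg/m³.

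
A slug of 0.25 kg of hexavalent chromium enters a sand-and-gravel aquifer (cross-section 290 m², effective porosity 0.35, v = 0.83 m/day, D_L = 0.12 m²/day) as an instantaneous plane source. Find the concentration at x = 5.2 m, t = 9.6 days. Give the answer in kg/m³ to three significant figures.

0.000123 kg/m³

For an instantaneous plane source, C(x,t) = M/(n_e·A·√(4πDt)) · exp(−(x−vt)²/(4Dt)), with n_e·A the pore (flow) area.
Plume center vt = 0.83 × 9.6 = 7.968 m, so the well at 5.2 m is 2.768 m upgradient of the peak.
√(4πDt) = 3.805 m, giving peak height M/(n_e·A·√(4πDt)) = 0.25/(0.35 × 290 × 3.805) = 0.0006473 kg/m³.
(x−vt)²/(4Dt) = (-2.768)²/(4 × 0.12 × 9.6) = 1.663; exp(−1.663) = 0.1896.
C = 0.0006473 × 0.1896 = 0.000123 kg/m³.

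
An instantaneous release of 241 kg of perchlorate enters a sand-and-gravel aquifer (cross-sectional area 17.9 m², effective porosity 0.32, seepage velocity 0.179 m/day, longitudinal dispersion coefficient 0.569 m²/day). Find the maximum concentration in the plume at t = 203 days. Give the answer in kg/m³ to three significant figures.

1.10 kg/m³

The peak of an instantaneous 1D plume sits at x = vt; there the Gaussian factor is 1 and C_max = M/(n_e·A·√(4πDt)), where n_e·A is the pore area the mass is dissolved in.
√(4πDt) = √(4π × 0.569 × 203) = 38.10 m, so C_max = 241/(0.32 × 17.9 × 38.10) = 1.10 kg/m³.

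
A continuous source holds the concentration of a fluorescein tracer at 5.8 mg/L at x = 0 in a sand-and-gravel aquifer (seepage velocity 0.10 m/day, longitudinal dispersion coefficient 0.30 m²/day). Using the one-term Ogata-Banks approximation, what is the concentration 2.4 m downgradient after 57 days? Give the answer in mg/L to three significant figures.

For a continuous step input, C/C₀ ≈ ½·erfc((x−vt)/(2√(Dt))).
vt = 0.10 × 57 = 5.7 m and 2√(Dt) = 2√(0.30 × 57) = 8.270 m.
Argument (x−vt)/(2√(Dt)) = (2.4 − 5.7)/8.270 = -0.3990; ½·erfc(-0.3990) = 0.7137.
C = 5.8 × 0.7137 = 4.14 mg/L.

4.14 mg/L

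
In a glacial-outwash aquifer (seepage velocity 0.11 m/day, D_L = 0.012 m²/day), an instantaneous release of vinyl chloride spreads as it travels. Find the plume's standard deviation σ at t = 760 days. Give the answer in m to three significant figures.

Dispersive spreading gives a Gaussian with σ² = 2Dt; advection only shifts the center.
σ = √(2 × 0.012 × 760) = 4.27 m.

4.27 m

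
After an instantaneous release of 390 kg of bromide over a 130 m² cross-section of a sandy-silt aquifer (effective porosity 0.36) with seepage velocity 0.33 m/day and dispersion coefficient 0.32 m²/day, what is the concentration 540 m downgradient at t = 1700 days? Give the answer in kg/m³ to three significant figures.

0.0823 kg/m³

For an instantaneous plane source, C(x,t) = M/(n_e·A·√(4πDt)) · exp(−(x−vt)²/(4Dt)), with n_e·A the pore (flow) area.
Plume center vt = 0.33 × 1700 = 561 m, so the well at 540 m is 21 m upgradient of the peak.
√(4πDt) = 82.68 m, giving peak height M/(n_e·A·√(4πDt)) = 390/(0.36 × 130 × 82.68) = 0.1008 kg/m³.
(x−vt)²/(4Dt) = (-21)²/(4 × 0.32 × 1700) = 0.2027; exp(−0.2027) = 0.8165.
C = 0.1008 × 0.8165 = 0.0823 kg/m³.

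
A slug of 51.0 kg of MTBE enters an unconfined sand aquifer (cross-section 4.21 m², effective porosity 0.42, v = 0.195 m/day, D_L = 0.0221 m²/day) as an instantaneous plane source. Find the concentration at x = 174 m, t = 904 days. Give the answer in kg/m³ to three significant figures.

For an instantaneous plane source, C(x,t) = M/(n_e·A·√(4πDt)) · exp(−(x−vt)²/(4Dt)), with n_e·A the pore (flow) area.
Plume center vt = 0.195 × 904 = 176.28 m, so the well at 174 m is 2.28 m upgradient of the peak.
√(4πDt) = 15.84 m, giving peak height M/(n_e·A·√(4πDt)) = 51.0/(0.42 × 4.21 × 15.84) = 1.821 kg/m³.
(x−vt)²/(4Dt) = (-2.28)²/(4 × 0.0221 × 904) = 0.06505; exp(−0.06505) = 0.9370.
C = 1.821 × 0.9370 = 1.71 kg/m³.

1.71 kg/m³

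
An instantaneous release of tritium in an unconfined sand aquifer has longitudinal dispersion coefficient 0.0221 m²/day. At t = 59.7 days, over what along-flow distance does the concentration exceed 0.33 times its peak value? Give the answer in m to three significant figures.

The plume is Gaussian with σ = √(2Dt) = √(2 × 0.0221 × 59.7) = 1.624 m.
C/C_peak = exp(−Δx²/(2σ²)) = 0.33 ⇒ Δx = σ·√(−2 ln 0.33) = 1.624 × 1.489 = 2.418 m.
Width = 2Δx = 4.84 m.

4.84 m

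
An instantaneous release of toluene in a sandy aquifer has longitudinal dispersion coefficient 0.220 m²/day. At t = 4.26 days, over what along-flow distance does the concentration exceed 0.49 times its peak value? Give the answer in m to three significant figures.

3.27 m

The plume is Gaussian with σ = √(2Dt) = √(2 × 0.220 × 4.26) = 1.369 m.
C/C_peak = exp(−Δx²/(2σ²)) = 0.49 ⇒ Δx = σ·√(−2 ln 0.49) = 1.369 × 1.194 = 1.635 m.
Width = 2Δx = 3.27 m.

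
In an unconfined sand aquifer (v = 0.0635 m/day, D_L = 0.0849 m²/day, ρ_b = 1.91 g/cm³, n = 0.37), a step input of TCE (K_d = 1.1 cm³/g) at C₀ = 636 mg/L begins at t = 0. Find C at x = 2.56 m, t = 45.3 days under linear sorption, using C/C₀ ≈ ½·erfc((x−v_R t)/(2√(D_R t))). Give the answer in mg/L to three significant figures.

15.0 mg/L

Retardation factor R = 1 + ρ_b·K_d/n = 1 + 1.91 × 1.1/0.37 = 6.678.
Sorption retards both mechanisms: v_R = v/R = 0.009509 m/day, D_R = D/R = 0.01271 m²/day.
v_R·t = 0.009509 × 45.3 = 0.4307577 m; 2√(D_R t) = 1.518 m; argument = (2.56 − 0.4307577)/1.518 = 1.403.
C = C₀ × ½·erfc(1.403) = 636 × 0.02362 = 15.0 mg/L.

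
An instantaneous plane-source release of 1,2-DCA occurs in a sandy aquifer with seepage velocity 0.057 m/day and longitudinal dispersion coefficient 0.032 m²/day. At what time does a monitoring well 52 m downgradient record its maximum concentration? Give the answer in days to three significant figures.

902 days

For the 1D instantaneous-source solution, setting ∂C/∂t = 0 at fixed x gives v²t² + 2Dt − x² = 0, so t = (√(D² + v²x²) − D)/v².
√(D² + v²x²) = √(0.032² + 0.057² × 52²) = 2.964; v² = 0.003249.
t = (2.964 − 0.032)/0.003249 = 902 days (vs. the pure-advection estimate x/v = 912 d).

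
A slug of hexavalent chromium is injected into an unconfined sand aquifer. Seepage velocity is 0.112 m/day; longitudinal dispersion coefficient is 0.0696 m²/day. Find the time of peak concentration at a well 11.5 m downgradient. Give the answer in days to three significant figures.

For the 1D instantaneous-source solution, setting ∂C/∂t = 0 at fixed x gives v²t² + 2Dt − x² = 0, so t = (√(D² + v²x²) − D)/v².
√(D² + v²x²) = √(0.0696² + 0.112² × 11.5²) = 1.290; v² = 0.012544.
t = (1.290 − 0.0696)/0.012544 = 97.3 days (vs. the pure-advection estimate x/v = 103 d).

97.3 days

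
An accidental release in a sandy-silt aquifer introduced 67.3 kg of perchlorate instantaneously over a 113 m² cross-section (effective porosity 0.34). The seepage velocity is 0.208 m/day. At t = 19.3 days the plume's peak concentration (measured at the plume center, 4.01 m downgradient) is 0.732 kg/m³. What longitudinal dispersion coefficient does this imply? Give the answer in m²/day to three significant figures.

At the plume center C_max = M/(n_e·A·√(4πDt)), so D = M²/(4πt·(n_e·A·C_max)²).
n_e·A·C_max = 0.34 × 113 × 0.732 = 28.12 kg/m.
D = 67.3²/(4π × 19.3 × 28.12²) = 0.0236 m²/day.

0.0236 m²/day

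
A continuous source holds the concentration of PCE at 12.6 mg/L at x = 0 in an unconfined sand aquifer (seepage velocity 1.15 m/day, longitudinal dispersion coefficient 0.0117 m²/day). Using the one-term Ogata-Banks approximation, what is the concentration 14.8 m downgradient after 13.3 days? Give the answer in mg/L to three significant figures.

10.2 mg/L

For a continuous step input, C/C₀ ≈ ½·erfc((x−vt)/(2√(Dt))).
vt = 1.15 × 13.3 = 15.295 m and 2√(Dt) = 2√(0.0117 × 13.3) = 0.7889 m.
Argument (x−vt)/(2√(Dt)) = (14.8 − 15.295)/0.7889 = -0.6275; ½·erfc(-0.6275) = 0.8126.
C = 12.6 × 0.8126 = 10.2 mg/L.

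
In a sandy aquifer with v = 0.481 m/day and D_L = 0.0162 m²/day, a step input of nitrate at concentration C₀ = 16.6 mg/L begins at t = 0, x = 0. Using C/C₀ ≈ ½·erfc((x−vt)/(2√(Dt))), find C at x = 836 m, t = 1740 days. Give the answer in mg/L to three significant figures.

9.13 mg/L

For a continuous step input, C/C₀ ≈ ½·erfc((x−vt)/(2√(Dt))).
vt = 0.481 × 1740 = 836.94 m and 2√(Dt) = 2√(0.0162 × 1740) = 10.62 m.
Argument (x−vt)/(2√(Dt)) = (836 − 836.94)/10.62 = -0.08851; ½·erfc(-0.08851) = 0.5498.
C = 16.6 × 0.5498 = 9.13 mg/L.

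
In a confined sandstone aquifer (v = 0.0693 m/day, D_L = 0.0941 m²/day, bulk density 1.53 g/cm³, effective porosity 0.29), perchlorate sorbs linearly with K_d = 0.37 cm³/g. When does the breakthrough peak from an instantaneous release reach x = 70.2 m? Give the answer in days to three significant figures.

2930 days

Retardation factor R = 1 + ρ_b·K_d/n = 1 + 1.53 × 0.37/0.29 = 2.952.
Sorption retards both mechanisms: v_R = v/R = 0.02348 m/day, D_R = D/R = 0.03188 m²/day.
Peak time from v_R²t² + 2D_R t − x² = 0: t = (√(D_R² + v_R²x²) − D_R)/v_R².
√(D_R² + v_R²x²) = √(0.03188² + 0.02348² × 70.2²) = 1.649; v_R² = 0.0005513.
t = (1.649 − 0.03188)/0.0005513 = 2930 days.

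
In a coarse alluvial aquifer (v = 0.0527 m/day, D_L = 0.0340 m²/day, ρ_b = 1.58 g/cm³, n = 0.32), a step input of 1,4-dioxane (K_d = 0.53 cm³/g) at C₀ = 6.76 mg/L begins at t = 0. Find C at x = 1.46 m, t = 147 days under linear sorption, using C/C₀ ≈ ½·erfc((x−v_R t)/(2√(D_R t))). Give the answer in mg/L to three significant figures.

Retardation factor R = 1 + ρ_b·K_d/n = 1 + 1.58 × 0.53/0.32 = 3.617.
Sorption retards both mechanisms: v_R = v/R = 0.01457 m/day, D_R = D/R = 0.009400 m²/day.
v_R·t = 0.01457 × 147 = 2.14179 m; 2√(D_R t) = 2.351 m; argument = (1.46 − 2.14179)/2.351 = -0.2900.
C = C₀ × ½·erfc(-0.2900) = 6.76 × 0.6591 = 4.46 mg/L.

4.46 mg/L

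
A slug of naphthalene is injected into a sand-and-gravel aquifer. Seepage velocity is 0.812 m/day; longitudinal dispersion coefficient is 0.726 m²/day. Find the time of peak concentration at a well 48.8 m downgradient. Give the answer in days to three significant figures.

For the 1D instantaneous-source solution, setting ∂C/∂t = 0 at fixed x gives v²t² + 2Dt − x² = 0, so t = (√(D² + v²x²) − D)/v².
√(D² + v²x²) = √(0.726² + 0.812² × 48.8²) = 39.63; v² = 0.659344.
t = (39.63 − 0.726)/0.659344 = 59.0 days (vs. the pure-advection estimate x/v = 60.1 d).

59.0 days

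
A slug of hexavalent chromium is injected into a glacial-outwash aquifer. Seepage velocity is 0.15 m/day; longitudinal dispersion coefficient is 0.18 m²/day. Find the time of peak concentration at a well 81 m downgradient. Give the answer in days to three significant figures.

532 days

For the 1D instantaneous-source solution, setting ∂C/∂t = 0 at fixed x gives v²t² + 2Dt − x² = 0, so t = (√(D² + v²x²) − D)/v².
√(D² + v²x²) = √(0.18² + 0.15² × 81²) = 12.15; v² = 0.0225.
t = (12.15 − 0.18)/0.0225 = 532 days (vs. the pure-advection estimate x/v = 540 d).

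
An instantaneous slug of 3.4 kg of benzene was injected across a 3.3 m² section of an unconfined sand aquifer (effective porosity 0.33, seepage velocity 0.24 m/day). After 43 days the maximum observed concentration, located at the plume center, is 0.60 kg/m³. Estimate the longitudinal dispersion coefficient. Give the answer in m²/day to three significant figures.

At the plume center C_max = M/(n_e·A·√(4πDt)), so D = M²/(4πt·(n_e·A·C_max)²).
n_e·A·C_max = 0.33 × 3.3 × 0.60 = 0.6534 kg/m.
D = 3.4²/(4π × 43 × 0.6534²) = 0.0501 m²/day.

0.0501 m²/day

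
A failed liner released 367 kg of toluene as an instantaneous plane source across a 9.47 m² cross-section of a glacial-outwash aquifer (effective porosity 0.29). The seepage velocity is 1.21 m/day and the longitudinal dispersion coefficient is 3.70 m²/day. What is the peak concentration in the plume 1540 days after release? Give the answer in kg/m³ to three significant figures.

The peak of an instantaneous 1D plume sits at x = vt; there the Gaussian factor is 1 and C_max = M/(n_e·A·√(4πDt)), where n_e·A is the pore area the mass is dissolved in.
√(4πDt) = √(4π × 3.70 × 1540) = 267.6 m, so C_max = 367/(0.29 × 9.47 × 267.6) = 0.499 kg/m³.

0.499 kg/m³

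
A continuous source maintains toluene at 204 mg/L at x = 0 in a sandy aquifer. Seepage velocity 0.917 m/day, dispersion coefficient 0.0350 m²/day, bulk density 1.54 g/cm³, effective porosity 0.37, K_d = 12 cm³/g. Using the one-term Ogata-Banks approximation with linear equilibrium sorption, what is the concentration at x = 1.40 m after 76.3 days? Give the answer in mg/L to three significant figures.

95.3 mg/L

Retardation factor R = 1 + ρ_b·K_d/n = 1 + 1.54 × 12/0.37 = 50.95.
Sorption retards both mechanisms: v_R = v/R = 0.01800 m/day, D_R = D/R = 0.0006869 m²/day.
v_R·t = 0.01800 × 76.3 = 1.3734 m; 2√(D_R t) = 0.4579 m; argument = (1.40 − 1.3734)/0.4579 = 0.05809.
C = C₀ × ½·erfc(0.05809) = 204 × 0.4673 = 95.3 mg/L.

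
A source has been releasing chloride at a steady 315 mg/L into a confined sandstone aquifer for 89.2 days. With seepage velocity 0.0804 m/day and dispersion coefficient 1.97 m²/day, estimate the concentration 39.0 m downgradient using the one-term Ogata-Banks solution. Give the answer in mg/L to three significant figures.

For a continuous step input, C/C₀ ≈ ½·erfc((x−vt)/(2√(Dt))).
vt = 0.0804 × 89.2 = 7.17168 m and 2√(Dt) = 2√(1.97 × 89.2) = 26.51 m.
Argument (x−vt)/(2√(Dt)) = (39.0 − 7.17168)/26.51 = 1.201; ½·erfc(1.201) = 0.04471.
C = 315 × 0.04471 = 14.1 mg/L.

14.1 mg/L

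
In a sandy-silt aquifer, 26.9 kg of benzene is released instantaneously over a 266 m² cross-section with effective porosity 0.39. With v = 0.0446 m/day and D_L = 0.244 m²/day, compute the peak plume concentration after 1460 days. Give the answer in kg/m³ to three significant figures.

The peak of an instantaneous 1D plume sits at x = vt; there the Gaussian factor is 1 and C_max = M/(n_e·A·√(4πDt)), where n_e·A is the pore area the mass is dissolved in.
√(4πDt) = √(4π × 0.244 × 1460) = 66.91 m, so C_max = 26.9/(0.39 × 266 × 66.91) = 0.00388 kg/m³.

0.00388 kg/m³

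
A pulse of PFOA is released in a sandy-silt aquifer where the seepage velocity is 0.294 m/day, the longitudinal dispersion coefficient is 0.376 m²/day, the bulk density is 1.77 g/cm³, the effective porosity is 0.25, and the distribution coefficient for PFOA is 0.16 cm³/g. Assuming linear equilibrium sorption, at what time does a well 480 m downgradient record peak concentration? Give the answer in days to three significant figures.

Retardation factor R = 1 + ρ_b·K_d/n = 1 + 1.77 × 0.16/0.25 = 2.133.
Sorption retards both mechanisms: v_R = v/R = 0.1378 m/day, D_R = D/R = 0.1763 m²/day.
Peak time from v_R²t² + 2D_R t − x² = 0: t = (√(D_R² + v_R²x²) − D_R)/v_R².
√(D_R² + v_R²x²) = √(0.1763² + 0.1378² × 480²) = 66.14; v_R² = 0.01899.
t = (66.14 − 0.1763)/0.01899 = 3470 days.

3470 days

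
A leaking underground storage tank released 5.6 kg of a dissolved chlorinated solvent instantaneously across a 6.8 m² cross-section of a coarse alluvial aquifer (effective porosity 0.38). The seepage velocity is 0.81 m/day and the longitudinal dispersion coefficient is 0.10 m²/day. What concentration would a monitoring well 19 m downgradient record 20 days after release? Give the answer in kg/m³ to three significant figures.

For an instantaneous plane source, C(x,t) = M/(n_e·A·√(4πDt)) · exp(−(x−vt)²/(4Dt)), with n_e·A the pore (flow) area.
Plume center vt = 0.81 × 20 = 16.2 m, so the well at 19 m is 2.8 m downgradient of the peak.
√(4πDt) = 5.013 m, giving peak height M/(n_e·A·√(4πDt)) = 5.6/(0.38 × 6.8 × 5.013) = 0.4323 kg/m³.
(x−vt)²/(4Dt) = (2.8)²/(4 × 0.10 × 20) = 0.9800; exp(−0.9800) = 0.3753.
C = 0.4323 × 0.3753 = 0.162 kg/m³.

0.162 kg/m³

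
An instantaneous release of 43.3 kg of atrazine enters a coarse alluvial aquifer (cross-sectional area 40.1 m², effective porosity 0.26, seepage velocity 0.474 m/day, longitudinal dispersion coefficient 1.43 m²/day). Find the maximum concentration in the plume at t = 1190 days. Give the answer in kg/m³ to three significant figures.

0.0284 kg/m³

The peak of an instantaneous 1D plume sits at x = vt; there the Gaussian factor is 1 and C_max = M/(n_e·A·√(4πDt)), where n_e·A is the pore area the mass is dissolved in.
√(4πDt) = √(4π × 1.43 × 1190) = 146.2 m, so C_max = 43.3/(0.26 × 40.1 × 146.2) = 0.0284 kg/m³.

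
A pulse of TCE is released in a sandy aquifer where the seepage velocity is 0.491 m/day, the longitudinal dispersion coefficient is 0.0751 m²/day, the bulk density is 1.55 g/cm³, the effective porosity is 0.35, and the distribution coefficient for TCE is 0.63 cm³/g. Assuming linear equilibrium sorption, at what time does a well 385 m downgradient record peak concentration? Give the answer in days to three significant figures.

2970 days

Retardation factor R = 1 + ρ_b·K_d/n = 1 + 1.55 × 0.63/0.35 = 3.790.
Sorption retards both mechanisms: v_R = v/R = 0.1296 m/day, D_R = D/R = 0.01982 m²/day.
Peak time from v_R²t² + 2D_R t − x² = 0: t = (√(D_R² + v_R²x²) − D_R)/v_R².
√(D_R² + v_R²x²) = √(0.01982² + 0.1296² × 385²) = 49.90; v_R² = 0.01680.
t = (49.90 − 0.01982)/0.01680 = 2970 days.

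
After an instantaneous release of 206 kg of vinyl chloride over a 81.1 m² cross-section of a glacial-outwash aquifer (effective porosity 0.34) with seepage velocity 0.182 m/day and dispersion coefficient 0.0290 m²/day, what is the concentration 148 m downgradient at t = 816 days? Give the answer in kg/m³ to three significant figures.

0.432 kg/m³

For an instantaneous plane source, C(x,t) = M/(n_e·A·√(4πDt)) · exp(−(x−vt)²/(4Dt)), with n_e·A the pore (flow) area.
Plume center vt = 0.182 × 816 = 148.512 m, so the well at 148 m is 0.512 m upgradient of the peak.
√(4πDt) = 17.24 m, giving peak height M/(n_e·A·√(4πDt)) = 206/(0.34 × 81.1 × 17.24) = 0.4333 kg/m³.
(x−vt)²/(4Dt) = (-0.512)²/(4 × 0.0290 × 816) = 0.002769; exp(−0.002769) = 0.9972.
C = 0.4333 × 0.9972 = 0.432 kg/m³.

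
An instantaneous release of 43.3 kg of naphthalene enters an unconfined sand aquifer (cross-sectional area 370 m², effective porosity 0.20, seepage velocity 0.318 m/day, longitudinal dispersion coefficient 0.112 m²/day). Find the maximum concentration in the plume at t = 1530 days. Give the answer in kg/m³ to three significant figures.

0.0126 kg/m³

The peak of an instantaneous 1D plume sits at x = vt; there the Gaussian factor is 1 and C_max = M/(n_e·A·√(4πDt)), where n_e·A is the pore area the mass is dissolved in.
√(4πDt) = √(4π × 0.112 × 1530) = 46.40 m, so C_max = 43.3/(0.20 × 370 × 46.40) = 0.0126 kg/m³.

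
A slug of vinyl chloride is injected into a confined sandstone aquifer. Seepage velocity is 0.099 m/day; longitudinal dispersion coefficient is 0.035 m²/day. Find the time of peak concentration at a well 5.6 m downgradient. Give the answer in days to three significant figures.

53.1 days

For the 1D instantaneous-source solution, setting ∂C/∂t = 0 at fixed x gives v²t² + 2Dt − x² = 0, so t = (√(D² + v²x²) − D)/v².
√(D² + v²x²) = √(0.035² + 0.099² × 5.6²) = 0.5555; v² = 0.009801.
t = (0.5555 − 0.035)/0.009801 = 53.1 days (vs. the pure-advection estimate x/v = 56.6 d).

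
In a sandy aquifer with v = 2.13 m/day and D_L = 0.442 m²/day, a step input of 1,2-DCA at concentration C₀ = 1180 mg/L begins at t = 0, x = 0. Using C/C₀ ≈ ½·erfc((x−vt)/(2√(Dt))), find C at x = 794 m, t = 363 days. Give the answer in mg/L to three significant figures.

145 mg/L

For a continuous step input, C/C₀ ≈ ½·erfc((x−vt)/(2√(Dt))).
vt = 2.13 × 363 = 773.19 m and 2√(Dt) = 2√(0.442 × 363) = 25.33 m.
Argument (x−vt)/(2√(Dt)) = (794 − 773.19)/25.33 = 0.8216; ½·erfc(0.8216) = 0.1226.
C = 1180 × 0.1226 = 145 mg/L.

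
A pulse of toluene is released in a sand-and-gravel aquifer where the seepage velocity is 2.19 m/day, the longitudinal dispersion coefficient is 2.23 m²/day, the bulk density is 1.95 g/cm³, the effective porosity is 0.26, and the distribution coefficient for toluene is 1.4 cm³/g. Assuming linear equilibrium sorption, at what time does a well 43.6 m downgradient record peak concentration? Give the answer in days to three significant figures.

224 days

Retardation factor R = 1 + ρ_b·K_d/n = 1 + 1.95 × 1.4/0.26 = 11.50.
Sorption retards both mechanisms: v_R = v/R = 0.1904 m/day, D_R = D/R = 0.1939 m²/day.
Peak time from v_R²t² + 2D_R t − x² = 0: t = (√(D_R² + v_R²x²) − D_R)/v_R².
√(D_R² + v_R²x²) = √(0.1939² + 0.1904² × 43.6²) = 8.304; v_R² = 0.03625.
t = (8.304 − 0.1939)/0.03625 = 224 days.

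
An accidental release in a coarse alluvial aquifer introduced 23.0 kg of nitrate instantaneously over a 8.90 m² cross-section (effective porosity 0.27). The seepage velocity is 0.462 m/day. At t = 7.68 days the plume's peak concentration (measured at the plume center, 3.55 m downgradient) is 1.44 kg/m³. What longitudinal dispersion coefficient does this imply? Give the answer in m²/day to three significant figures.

0.458 m²/day

At the plume center C_max = M/(n_e·A·√(4πDt)), so D = M²/(4πt·(n_e·A·C_max)²).
n_e·A·C_max = 0.27 × 8.90 × 1.44 = 3.460 kg/m.
D = 23.0²/(4π × 7.68 × 3.460²) = 0.458 m²/day.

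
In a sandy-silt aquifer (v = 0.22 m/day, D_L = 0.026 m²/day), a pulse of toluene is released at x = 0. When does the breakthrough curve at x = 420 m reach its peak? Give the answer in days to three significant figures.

1910 days

For the 1D instantaneous-source solution, setting ∂C/∂t = 0 at fixed x gives v²t² + 2Dt − x² = 0, so t = (√(D² + v²x²) − D)/v².
√(D² + v²x²) = √(0.026² + 0.22² × 420²) = 92.40; v² = 0.0484.
t = (92.40 − 0.026)/0.0484 = 1910 days (vs. the pure-advection estimate x/v = 1910 d).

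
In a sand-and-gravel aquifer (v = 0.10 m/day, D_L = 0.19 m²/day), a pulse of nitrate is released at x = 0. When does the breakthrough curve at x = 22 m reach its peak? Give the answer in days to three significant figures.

202 days

For the 1D instantaneous-source solution, setting ∂C/∂t = 0 at fixed x gives v²t² + 2Dt − x² = 0, so t = (√(D² + v²x²) − D)/v².
√(D² + v²x²) = √(0.19² + 0.10² × 22²) = 2.208; v² = 0.01.
t = (2.208 − 0.19)/0.01 = 202 days (vs. the pure-advection estimate x/v = 220 d).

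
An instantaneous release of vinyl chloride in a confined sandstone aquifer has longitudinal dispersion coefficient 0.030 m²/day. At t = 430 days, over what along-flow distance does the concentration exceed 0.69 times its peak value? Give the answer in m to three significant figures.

8.75 m

The plume is Gaussian with σ = √(2Dt) = √(2 × 0.030 × 430) = 5.079 m.
C/C_peak = exp(−Δx²/(2σ²)) = 0.69 ⇒ Δx = σ·√(−2 ln 0.69) = 5.079 × 0.8615 = 4.376 m.
Width = 2Δx = 8.75 m.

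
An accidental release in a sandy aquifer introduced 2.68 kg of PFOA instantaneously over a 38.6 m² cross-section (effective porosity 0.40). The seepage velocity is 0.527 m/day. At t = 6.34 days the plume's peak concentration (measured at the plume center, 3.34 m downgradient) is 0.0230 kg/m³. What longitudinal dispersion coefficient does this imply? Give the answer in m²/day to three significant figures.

0.715 m²/day

At the plume center C_max = M/(n_e·A·√(4πDt)), so D = M²/(4πt·(n_e·A·C_max)²).
n_e·A·C_max = 0.40 × 38.6 × 0.0230 = 0.3551 kg/m.
D = 2.68²/(4π × 6.34 × 0.3551²) = 0.715 m²/day.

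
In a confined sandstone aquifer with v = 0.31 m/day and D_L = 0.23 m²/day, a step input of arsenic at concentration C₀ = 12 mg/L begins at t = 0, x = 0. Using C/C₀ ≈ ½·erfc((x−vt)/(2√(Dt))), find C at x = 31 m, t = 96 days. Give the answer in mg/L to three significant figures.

For a continuous step input, C/C₀ ≈ ½·erfc((x−vt)/(2√(Dt))).
vt = 0.31 × 96 = 29.76 m and 2√(Dt) = 2√(0.23 × 96) = 9.398 m.
Argument (x−vt)/(2√(Dt)) = (31 − 29.76)/9.398 = 0.1319; ½·erfc(0.1319) = 0.4260.
C = 12 × 0.4260 = 5.11 mg/L.

5.11 mg/L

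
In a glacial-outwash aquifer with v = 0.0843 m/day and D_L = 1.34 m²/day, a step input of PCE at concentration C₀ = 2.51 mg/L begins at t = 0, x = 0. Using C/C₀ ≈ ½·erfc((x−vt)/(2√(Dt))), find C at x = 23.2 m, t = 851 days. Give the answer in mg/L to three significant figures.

For a continuous step input, C/C₀ ≈ ½·erfc((x−vt)/(2√(Dt))).
vt = 0.0843 × 851 = 71.7393 m and 2√(Dt) = 2√(1.34 × 851) = 67.54 m.
Argument (x−vt)/(2√(Dt)) = (23.2 − 71.7393)/67.54 = -0.7187; ½·erfc(-0.7187) = 0.8453.
C = 2.51 × 0.8453 = 2.12 mg/L.

2.12 mg/L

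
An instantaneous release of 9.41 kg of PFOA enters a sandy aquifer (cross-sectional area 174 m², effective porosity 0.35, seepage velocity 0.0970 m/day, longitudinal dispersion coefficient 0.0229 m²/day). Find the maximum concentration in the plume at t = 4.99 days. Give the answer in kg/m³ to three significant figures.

The peak of an instantaneous 1D plume sits at x = vt; there the Gaussian factor is 1 and C_max = M/(n_e·A·√(4πDt)), where n_e·A is the pore area the mass is dissolved in.
√(4πDt) = √(4π × 0.0229 × 4.99) = 1.198 m, so C_max = 9.41/(0.35 × 174 × 1.198) = 0.129 kg/m³.

0.129 kg/m³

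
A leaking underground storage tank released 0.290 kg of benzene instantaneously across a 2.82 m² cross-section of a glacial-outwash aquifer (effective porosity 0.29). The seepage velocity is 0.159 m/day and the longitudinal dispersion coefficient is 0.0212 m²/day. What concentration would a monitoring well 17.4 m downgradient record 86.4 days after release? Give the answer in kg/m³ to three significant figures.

For an instantaneous plane source, C(x,t) = M/(n_e·A·√(4πDt)) · exp(−(x−vt)²/(4Dt)), with n_e·A the pore (flow) area.
Plume center vt = 0.159 × 86.4 = 13.7376 m, so the well at 17.4 m is 3.6624 m downgradient of the peak.
√(4πDt) = 4.798 m, giving peak height M/(n_e·A·√(4πDt)) = 0.290/(0.29 × 2.82 × 4.798) = 0.07391 kg/m³.
(x−vt)²/(4Dt) = (3.6624)²/(4 × 0.0212 × 86.4) = 1.831; exp(−1.831) = 0.1603.
C = 0.07391 × 0.1603 = 0.0118 kg/m³.

0.0118 kg/m³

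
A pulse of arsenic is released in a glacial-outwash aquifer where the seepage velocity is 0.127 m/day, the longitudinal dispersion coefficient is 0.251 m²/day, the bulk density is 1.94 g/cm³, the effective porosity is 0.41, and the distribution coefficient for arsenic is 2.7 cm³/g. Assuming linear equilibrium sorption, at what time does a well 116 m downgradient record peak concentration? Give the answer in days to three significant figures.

12400 days

Retardation factor R = 1 + ρ_b·K_d/n = 1 + 1.94 × 2.7/0.41 = 13.78.
Sorption retards both mechanisms: v_R = v/R = 0.009216 m/day, D_R = D/R = 0.01821 m²/day.
Peak time from v_R²t² + 2D_R t − x² = 0: t = (√(D_R² + v_R²x²) − D_R)/v_R².
√(D_R² + v_R²x²) = √(0.01821² + 0.009216² × 116²) = 1.069; v_R² = 8.493e-05.
t = (1.069 − 0.01821)/8.493e-05 = 12400 days.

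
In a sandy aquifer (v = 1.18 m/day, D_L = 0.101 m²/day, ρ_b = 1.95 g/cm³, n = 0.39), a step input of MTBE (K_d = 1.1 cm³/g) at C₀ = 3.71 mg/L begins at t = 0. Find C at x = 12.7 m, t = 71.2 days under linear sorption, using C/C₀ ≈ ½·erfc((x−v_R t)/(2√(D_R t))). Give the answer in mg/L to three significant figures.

2.08 mg/L

Retardation factor R = 1 + ρ_b·K_d/n = 1 + 1.95 × 1.1/0.39 = 6.500.
Sorption retards both mechanisms: v_R = v/R = 0.1815 m/day, D_R = D/R = 0.01554 m²/day.
v_R·t = 0.1815 × 71.2 = 12.9228 m; 2√(D_R t) = 2.104 m; argument = (12.7 − 12.9228)/2.104 = -0.1059.
C = C₀ × ½·erfc(-0.1059) = 3.71 × 0.5595 = 2.08 mg/L.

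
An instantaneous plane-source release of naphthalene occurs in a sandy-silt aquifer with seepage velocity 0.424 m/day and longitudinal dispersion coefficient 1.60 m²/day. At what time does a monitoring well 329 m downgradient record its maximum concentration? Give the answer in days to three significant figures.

For the 1D instantaneous-source solution, setting ∂C/∂t = 0 at fixed x gives v²t² + 2Dt − x² = 0, so t = (√(D² + v²x²) − D)/v².
√(D² + v²x²) = √(1.60² + 0.424² × 329²) = 139.5; v² = 0.179776.
t = (139.5 − 1.60)/0.179776 = 767 days (vs. the pure-advection estimate x/v = 776 d).

767 days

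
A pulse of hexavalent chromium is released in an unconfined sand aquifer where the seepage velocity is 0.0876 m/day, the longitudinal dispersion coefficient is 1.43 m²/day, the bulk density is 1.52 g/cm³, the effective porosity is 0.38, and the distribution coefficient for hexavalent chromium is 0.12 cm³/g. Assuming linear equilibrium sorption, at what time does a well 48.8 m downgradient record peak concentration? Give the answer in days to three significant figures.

Retardation factor R = 1 + ρ_b·K_d/n = 1 + 1.52 × 0.12/0.38 = 1.480.
Sorption retards both mechanisms: v_R = v/R = 0.05919 m/day, D_R = D/R = 0.9662 m²/day.
Peak time from v_R²t² + 2D_R t − x² = 0: t = (√(D_R² + v_R²x²) − D_R)/v_R².
√(D_R² + v_R²x²) = √(0.9662² + 0.05919² × 48.8²) = 3.046; v_R² = 0.003503.
t = (3.046 − 0.9662)/0.003503 = 594 days.

594 days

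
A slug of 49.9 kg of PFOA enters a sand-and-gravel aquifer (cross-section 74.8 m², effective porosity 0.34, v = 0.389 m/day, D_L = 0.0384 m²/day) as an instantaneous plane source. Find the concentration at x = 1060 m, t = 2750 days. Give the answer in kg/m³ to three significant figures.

For an instantaneous plane source, C(x,t) = M/(n_e·A·√(4πDt)) · exp(−(x−vt)²/(4Dt)), with n_e·A the pore (flow) area.
Plume center vt = 0.389 × 2750 = 1069.75 m, so the well at 1060 m is 9.75 m upgradient of the peak.
√(4πDt) = 36.43 m, giving peak height M/(n_e·A·√(4πDt)) = 49.9/(0.34 × 74.8 × 36.43) = 0.05386 kg/m³.
(x−vt)²/(4Dt) = (-9.75)²/(4 × 0.0384 × 2750) = 0.2251; exp(−0.2251) = 0.7984.
C = 0.05386 × 0.7984 = 0.0430 kg/m³.

0.0430 kg/m³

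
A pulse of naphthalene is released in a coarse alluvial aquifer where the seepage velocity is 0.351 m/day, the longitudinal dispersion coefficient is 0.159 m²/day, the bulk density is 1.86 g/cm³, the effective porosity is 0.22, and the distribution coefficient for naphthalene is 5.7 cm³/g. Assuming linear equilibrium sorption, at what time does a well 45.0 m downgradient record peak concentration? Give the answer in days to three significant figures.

6240 days

Retardation factor R = 1 + ρ_b·K_d/n = 1 + 1.86 × 5.7/0.22 = 49.19.
Sorption retards both mechanisms: v_R = v/R = 0.007136 m/day, D_R = D/R = 0.003232 m²/day.
Peak time from v_R²t² + 2D_R t − x² = 0: t = (√(D_R² + v_R²x²) − D_R)/v_R².
√(D_R² + v_R²x²) = √(0.003232² + 0.007136² × 45.0²) = 0.3211; v_R² = 5.092e-05.
t = (0.3211 − 0.003232)/5.092e-05 = 6240 days.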